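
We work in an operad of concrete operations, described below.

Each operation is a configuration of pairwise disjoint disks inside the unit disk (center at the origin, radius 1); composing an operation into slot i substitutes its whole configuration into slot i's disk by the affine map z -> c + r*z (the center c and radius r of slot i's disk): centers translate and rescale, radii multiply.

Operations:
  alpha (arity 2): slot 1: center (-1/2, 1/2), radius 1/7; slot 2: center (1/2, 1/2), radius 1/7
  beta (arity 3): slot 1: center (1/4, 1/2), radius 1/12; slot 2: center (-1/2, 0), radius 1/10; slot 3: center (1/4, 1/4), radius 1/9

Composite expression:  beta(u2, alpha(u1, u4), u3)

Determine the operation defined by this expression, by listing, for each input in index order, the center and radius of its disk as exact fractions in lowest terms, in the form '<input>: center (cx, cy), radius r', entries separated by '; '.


Below beta, radii multiply path by path; the u-disk centers shift.
u2 passes through 1 substitution, ending at center (1/4, 1/2), radius 1/12
u1 passes through 2 substitutions, ending at center (-11/20, 1/20), radius 1/70
u4 passes through 2 substitutions, ending at center (-9/20, 1/20), radius 1/70
u3 passes through 1 substitution, ending at center (1/4, 1/4), radius 1/9

u1: center (-11/20, 1/20), radius 1/70; u2: center (1/4, 1/2), radius 1/12; u3: center (1/4, 1/4), radius 1/9; u4: center (-9/20, 1/20), radius 1/70


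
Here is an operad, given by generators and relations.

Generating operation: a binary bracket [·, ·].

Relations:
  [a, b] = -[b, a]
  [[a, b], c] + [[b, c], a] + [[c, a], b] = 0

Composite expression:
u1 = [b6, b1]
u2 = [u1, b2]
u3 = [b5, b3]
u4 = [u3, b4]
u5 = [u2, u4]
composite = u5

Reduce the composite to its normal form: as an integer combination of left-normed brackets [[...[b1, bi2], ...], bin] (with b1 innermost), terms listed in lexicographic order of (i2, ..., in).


[[[[[b1, b6], b2], b3], b5], b4] - [[[[[b1, b6], b2], b4], b3], b5] + [[[[[b1, b6], b2], b4], b5], b3] - [[[[[b1, b6], b2], b5], b3], b4]

Antisymmetry and Jacobi reduce to b1-anchored left-normed brackets.
Composite bracket: [[[b6, b1], b2], [[b5, b3], b4]]
Full expansion: 32 signed words from ab - ba (2^5 = 32).
The b1-initial words carry the normal form:
  from b1b6b2b3b5b4, sign +1: term +[[[[[b1, b6], b2], b3], b5], b4]
  from b1b6b2b4b3b5, sign -1: term -[[[[[b1, b6], b2], b4], b3], b5]
  from b1b6b2b4b5b3, sign +1: term +[[[[[b1, b6], b2], b4], b5], b3]
  from b1b6b2b5b3b4, sign -1: term -[[[[[b1, b6], b2], b5], b3], b4]


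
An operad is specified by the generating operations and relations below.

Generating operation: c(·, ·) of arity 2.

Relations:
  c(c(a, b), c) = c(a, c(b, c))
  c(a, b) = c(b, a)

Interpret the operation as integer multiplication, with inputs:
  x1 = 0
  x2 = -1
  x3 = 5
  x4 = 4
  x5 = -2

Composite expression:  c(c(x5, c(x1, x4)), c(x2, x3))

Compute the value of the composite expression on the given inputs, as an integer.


c(x1, x4) = 0
c(x5, c(x1, x4)) = 0
c(x2, x3) = -5
c(c(x5, c(x1, x4)), c(x2, x3)) = 0

0


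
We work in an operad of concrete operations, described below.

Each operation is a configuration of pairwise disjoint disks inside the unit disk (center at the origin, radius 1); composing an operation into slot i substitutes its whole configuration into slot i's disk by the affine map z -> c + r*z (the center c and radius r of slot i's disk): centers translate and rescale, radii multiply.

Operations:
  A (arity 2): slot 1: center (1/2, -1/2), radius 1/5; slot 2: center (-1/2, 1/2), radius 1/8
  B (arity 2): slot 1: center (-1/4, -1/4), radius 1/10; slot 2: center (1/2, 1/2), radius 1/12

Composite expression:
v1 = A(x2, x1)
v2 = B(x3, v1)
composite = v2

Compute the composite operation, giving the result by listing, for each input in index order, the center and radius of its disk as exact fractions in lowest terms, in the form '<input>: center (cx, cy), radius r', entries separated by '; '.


x1: center (11/24, 13/24), radius 1/96; x2: center (13/24, 11/24), radius 1/60; x3: center (-1/4, -1/4), radius 1/10

Follow each x-input down from B: c' goes to c + r*c', radius to r*r'.
x3: after 1 affine step, its disk has center (-1/4, -1/4), radius 1/10
x2: after 2 affine steps, its disk has center (13/24, 11/24), radius 1/60
x1: after 2 affine steps, its disk has center (11/24, 13/24), radius 1/96


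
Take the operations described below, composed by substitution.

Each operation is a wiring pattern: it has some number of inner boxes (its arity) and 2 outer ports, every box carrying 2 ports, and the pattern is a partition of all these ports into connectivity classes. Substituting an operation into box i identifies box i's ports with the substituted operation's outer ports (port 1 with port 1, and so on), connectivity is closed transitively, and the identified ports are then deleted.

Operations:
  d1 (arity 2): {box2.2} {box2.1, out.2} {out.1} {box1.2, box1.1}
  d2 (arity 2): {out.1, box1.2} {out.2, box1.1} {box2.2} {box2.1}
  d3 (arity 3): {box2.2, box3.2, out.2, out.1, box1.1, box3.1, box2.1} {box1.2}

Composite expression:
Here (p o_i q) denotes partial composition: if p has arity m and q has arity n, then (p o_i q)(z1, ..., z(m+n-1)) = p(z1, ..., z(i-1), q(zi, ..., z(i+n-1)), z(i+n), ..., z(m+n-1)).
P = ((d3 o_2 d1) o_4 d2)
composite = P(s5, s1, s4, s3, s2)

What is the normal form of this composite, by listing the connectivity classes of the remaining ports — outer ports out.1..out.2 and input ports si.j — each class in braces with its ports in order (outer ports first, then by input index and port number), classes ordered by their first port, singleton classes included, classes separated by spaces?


{out.1, out.2, s3.1, s3.2, s4.1, s5.1} {s1.1, s1.2} {s2.1} {s2.2} {s4.2} {s5.2}

Connectivity passes through glued d3-boundaries; trace each wire chain.
through d1, on inputs (s1, s4): {out.1} {out.2, s4.1} {s1.1, s1.2} {s4.2} (out.j = stage outer ports)
through d2, on inputs (s3, s2): {out.1, s3.2} {out.2, s3.1} {s2.1} {s2.2} (out.j = stage outer ports)
through d3, on inputs (s5, s1, s4, s3, s2): {out.1, out.2, s3.1, s3.2, s4.1, s5.1} {s1.1, s1.2} {s2.1} {s2.2} {s4.2} {s5.2} (out.j = stage outer ports)


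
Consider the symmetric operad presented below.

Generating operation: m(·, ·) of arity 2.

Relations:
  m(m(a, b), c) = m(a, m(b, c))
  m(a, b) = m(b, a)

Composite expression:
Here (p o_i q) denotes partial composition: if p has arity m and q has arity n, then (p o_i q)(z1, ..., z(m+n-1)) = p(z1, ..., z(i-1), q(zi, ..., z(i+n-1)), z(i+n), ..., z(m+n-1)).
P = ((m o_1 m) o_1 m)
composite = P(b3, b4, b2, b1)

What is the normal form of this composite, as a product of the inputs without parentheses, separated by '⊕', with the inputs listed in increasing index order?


Reordering under m is free, so list the b-inputs canonically.
m(b3, b4) spells out as b3 ⊕ b4
m(m(b3, b4), b2) spells out as b3 ⊕ b4 ⊕ b2
m(m(m(b3, b4), b2), b1) spells out as b3 ⊕ b4 ⊕ b2 ⊕ b1
the factors in increasing index order: b1 ⊕ b2 ⊕ b3 ⊕ b4

b1 ⊕ b2 ⊕ b3 ⊕ b4


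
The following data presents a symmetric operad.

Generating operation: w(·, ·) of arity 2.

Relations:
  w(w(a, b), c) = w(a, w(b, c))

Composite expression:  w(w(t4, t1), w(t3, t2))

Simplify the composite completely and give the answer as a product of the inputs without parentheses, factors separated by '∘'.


t4 ∘ t1 ∘ t3 ∘ t2

Every regrouping of w is equal, so read the t-inputs in written order.
w(t4, t1) spells out as t4 ∘ t1
w(t3, t2) spells out as t3 ∘ t2
w(w(t4, t1), w(t3, t2)) spells out as t4 ∘ t1 ∘ t3 ∘ t2


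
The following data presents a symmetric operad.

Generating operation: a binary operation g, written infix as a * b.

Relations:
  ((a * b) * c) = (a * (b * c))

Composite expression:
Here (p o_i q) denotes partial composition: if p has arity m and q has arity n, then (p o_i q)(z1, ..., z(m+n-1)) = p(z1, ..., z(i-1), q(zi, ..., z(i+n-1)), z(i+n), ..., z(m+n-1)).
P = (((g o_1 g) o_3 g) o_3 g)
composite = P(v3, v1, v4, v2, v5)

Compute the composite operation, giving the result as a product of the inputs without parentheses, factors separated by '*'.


v3 * v1 * v4 * v2 * v5


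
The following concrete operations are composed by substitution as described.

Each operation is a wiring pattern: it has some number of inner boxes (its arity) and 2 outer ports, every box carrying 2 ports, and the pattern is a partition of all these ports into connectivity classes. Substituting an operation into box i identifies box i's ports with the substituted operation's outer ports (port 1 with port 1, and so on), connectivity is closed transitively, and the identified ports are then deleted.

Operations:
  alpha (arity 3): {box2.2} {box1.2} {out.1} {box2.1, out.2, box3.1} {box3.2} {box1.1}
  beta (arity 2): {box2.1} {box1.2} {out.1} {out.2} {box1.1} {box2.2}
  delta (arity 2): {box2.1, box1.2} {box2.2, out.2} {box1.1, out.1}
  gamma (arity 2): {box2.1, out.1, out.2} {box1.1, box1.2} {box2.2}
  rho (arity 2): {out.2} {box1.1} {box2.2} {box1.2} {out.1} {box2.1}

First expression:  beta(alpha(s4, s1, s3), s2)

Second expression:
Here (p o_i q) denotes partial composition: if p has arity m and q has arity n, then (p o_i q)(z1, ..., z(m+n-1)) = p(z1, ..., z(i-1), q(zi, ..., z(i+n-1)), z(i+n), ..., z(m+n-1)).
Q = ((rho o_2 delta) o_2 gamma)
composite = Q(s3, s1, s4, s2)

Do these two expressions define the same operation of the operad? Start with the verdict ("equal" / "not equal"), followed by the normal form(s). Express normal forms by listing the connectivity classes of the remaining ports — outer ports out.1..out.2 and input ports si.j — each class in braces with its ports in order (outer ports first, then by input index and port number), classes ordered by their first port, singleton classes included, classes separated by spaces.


not equal — first {out.1} {out.2} {s1.1, s3.1} {s1.2} {s2.1} {s2.2} {s3.2} {s4.1} {s4.2}, second {out.1} {out.2} {s1.1, s1.2} {s2.1, s4.1} {s2.2} {s3.1} {s3.2} {s4.2}


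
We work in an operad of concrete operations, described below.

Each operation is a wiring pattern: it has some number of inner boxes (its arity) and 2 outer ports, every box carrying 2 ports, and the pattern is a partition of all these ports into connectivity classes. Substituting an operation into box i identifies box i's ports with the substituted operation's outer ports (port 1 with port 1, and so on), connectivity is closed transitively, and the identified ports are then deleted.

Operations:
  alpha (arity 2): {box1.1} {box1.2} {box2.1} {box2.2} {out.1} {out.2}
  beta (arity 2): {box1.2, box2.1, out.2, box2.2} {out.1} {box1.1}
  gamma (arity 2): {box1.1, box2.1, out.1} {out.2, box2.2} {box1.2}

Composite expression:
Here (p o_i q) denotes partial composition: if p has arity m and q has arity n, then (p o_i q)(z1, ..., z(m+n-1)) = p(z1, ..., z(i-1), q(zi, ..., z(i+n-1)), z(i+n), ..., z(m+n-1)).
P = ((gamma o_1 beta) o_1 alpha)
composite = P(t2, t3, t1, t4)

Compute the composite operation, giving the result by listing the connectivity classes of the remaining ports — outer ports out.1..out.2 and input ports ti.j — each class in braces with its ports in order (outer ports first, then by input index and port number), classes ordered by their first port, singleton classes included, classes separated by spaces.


{out.1, t4.1} {out.2, t4.2} {t1.1, t1.2} {t2.1} {t2.2} {t3.1} {t3.2}

Treat the ports identified at gamma as solder joints: merge, then drop.
the subtree at alpha composes to {out.1} {out.2} {t2.1} {t2.2} {t3.1} {t3.2} on (t2, t3); out.j = own outer ports
the subtree at beta composes to {out.1} {out.2, t1.1, t1.2} {t2.1} {t2.2} {t3.1} {t3.2} on (t2, t3, t1); out.j = own outer ports
the subtree at gamma composes to {out.1, t4.1} {out.2, t4.2} {t1.1, t1.2} {t2.1} {t2.2} {t3.1} {t3.2} on (t2, t3, t1, t4); out.j = own outer ports


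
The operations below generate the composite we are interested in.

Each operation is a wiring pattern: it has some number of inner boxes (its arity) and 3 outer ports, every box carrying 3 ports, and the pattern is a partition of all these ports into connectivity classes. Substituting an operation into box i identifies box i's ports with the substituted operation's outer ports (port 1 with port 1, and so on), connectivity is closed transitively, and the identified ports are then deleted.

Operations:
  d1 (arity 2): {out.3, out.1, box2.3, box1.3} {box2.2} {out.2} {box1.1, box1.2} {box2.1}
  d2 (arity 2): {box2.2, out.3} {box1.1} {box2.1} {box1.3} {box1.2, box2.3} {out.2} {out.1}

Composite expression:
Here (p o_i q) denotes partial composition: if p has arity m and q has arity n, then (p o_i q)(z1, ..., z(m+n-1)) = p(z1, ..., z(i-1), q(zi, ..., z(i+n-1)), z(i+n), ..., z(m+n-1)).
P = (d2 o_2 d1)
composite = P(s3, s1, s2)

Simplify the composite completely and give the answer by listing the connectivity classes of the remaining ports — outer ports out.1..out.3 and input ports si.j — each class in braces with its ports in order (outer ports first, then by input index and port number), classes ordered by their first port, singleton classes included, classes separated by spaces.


{out.1} {out.2} {out.3} {s1.1, s1.2} {s1.3, s2.3, s3.2} {s2.1} {s2.2} {s3.1} {s3.3}

Two ports join when wires chain via d2-identified ports.
d1 over (s1, s2) gives {out.1, out.3, s1.3, s2.3} {out.2} {s1.1, s1.2} {s2.1} {s2.2}, out.j being that stage's outer ports
d2 over (s3, s1, s2) gives {out.1} {out.2} {out.3} {s1.1, s1.2} {s1.3, s2.3, s3.2} {s2.1} {s2.2} {s3.1} {s3.3}, out.j being that stage's outer ports


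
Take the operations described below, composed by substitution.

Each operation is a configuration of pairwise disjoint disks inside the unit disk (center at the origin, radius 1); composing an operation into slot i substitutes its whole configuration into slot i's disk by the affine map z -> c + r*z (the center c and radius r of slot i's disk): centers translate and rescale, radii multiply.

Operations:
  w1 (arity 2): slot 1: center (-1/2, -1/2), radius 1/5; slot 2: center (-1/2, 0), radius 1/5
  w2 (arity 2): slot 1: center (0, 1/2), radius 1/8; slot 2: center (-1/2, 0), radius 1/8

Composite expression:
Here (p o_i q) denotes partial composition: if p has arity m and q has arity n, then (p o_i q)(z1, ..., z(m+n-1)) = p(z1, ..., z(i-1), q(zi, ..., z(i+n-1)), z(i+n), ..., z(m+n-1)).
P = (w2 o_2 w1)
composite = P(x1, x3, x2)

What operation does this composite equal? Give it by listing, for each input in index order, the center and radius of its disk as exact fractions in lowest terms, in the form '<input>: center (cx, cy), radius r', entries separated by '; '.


x1: center (0, 1/2), radius 1/8; x2: center (-9/16, 0), radius 1/40; x3: center (-9/16, -1/16), radius 1/40


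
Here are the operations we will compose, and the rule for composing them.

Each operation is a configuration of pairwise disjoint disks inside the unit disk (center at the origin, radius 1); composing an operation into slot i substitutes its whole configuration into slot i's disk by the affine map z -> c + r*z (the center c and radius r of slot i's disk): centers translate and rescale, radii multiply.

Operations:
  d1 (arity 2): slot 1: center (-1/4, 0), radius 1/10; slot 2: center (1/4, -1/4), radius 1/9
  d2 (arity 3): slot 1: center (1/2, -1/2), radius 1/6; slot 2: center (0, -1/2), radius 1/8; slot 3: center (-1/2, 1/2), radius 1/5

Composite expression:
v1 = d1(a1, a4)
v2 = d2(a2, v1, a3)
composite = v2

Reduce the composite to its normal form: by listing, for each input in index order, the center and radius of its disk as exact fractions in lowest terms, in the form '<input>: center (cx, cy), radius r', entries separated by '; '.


Follow each a-input down from d2: c' goes to c + r*c', radius to r*r'.
input a2: applying the 1 nested substitution gives center (1/2, -1/2), radius 1/6
input a1: applying the 2 nested substitutions gives center (-1/32, -1/2), radius 1/80
input a4: applying the 2 nested substitutions gives center (1/32, -17/32), radius 1/72
input a3: applying the 1 nested substitution gives center (-1/2, 1/2), radius 1/5

a1: center (-1/32, -1/2), radius 1/80; a2: center (1/2, -1/2), radius 1/6; a3: center (-1/2, 1/2), radius 1/5; a4: center (1/32, -17/32), radius 1/72


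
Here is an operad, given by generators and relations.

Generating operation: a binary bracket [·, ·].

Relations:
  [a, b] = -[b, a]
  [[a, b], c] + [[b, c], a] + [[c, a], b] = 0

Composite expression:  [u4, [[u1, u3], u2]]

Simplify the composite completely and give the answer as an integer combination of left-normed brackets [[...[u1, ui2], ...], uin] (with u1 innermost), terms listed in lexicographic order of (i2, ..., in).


-[[[u1, u3], u2], u4]

Antisymmetry and Jacobi reduce to u1-anchored left-normed brackets.
Composite bracket: [u4, [[u1, u3], u2]]
The bracket unfolds into 8 signed words via [a, b] = ab - ba (2^3 = 8).
Coefficients come from the u1-initial words:
  word u1u3u2u4 has sign -1, contributing -[[[u1, u3], u2], u4]


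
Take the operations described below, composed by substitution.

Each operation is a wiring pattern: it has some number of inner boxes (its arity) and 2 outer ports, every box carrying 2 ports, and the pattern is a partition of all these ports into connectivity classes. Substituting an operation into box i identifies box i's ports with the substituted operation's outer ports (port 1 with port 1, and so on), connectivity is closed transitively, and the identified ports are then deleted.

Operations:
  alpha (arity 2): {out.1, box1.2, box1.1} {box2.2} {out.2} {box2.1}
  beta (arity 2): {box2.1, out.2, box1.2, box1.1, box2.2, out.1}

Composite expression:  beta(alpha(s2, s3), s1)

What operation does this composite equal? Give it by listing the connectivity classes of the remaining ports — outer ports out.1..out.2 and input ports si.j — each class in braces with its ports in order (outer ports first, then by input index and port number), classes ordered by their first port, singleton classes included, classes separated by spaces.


Connectivity passes through glued beta-boundaries; trace each wire chain.
the subtree at alpha composes to {out.1, s2.1, s2.2} {out.2} {s3.1} {s3.2} on (s2, s3); out.j = own outer ports
the subtree at beta composes to {out.1, out.2, s1.1, s1.2, s2.1, s2.2} {s3.1} {s3.2} on (s2, s3, s1); out.j = own outer ports

{out.1, out.2, s1.1, s1.2, s2.1, s2.2} {s3.1} {s3.2}


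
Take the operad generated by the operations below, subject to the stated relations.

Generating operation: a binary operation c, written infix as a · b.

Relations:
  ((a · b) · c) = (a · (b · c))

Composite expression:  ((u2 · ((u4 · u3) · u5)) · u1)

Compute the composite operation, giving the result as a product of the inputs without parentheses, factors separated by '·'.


u2 · u4 · u3 · u5 · u1


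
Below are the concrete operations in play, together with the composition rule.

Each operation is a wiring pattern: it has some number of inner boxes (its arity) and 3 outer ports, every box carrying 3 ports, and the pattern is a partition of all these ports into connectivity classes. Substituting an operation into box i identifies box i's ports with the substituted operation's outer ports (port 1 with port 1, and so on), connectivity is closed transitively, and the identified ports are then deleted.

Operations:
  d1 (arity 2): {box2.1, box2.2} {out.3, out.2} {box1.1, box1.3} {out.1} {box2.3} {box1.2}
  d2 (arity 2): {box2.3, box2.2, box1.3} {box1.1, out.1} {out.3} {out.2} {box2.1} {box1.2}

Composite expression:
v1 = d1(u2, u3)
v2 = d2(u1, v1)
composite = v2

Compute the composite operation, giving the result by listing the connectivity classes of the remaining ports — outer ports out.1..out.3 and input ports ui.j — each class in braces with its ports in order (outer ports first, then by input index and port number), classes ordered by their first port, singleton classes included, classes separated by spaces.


{out.1, u1.1} {out.2} {out.3} {u1.2} {u1.3} {u2.1, u2.3} {u2.2} {u3.1, u3.2} {u3.3}

Treat the ports identified at d2 as solder joints: merge, then drop.
d1 over (u2, u3) gives {out.1} {out.2, out.3} {u2.1, u2.3} {u2.2} {u3.1, u3.2} {u3.3}, out.j being that stage's outer ports
d2 over (u1, u2, u3) gives {out.1, u1.1} {out.2} {out.3} {u1.2} {u1.3} {u2.1, u2.3} {u2.2} {u3.1, u3.2} {u3.3}, out.j being that stage's outer ports


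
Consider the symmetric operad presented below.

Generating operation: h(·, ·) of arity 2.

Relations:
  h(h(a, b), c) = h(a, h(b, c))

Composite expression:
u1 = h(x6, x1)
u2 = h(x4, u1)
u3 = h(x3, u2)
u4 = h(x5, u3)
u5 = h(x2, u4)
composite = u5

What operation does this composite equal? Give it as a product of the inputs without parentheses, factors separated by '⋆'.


x2 ⋆ x5 ⋆ x3 ⋆ x4 ⋆ x6 ⋆ x1

Associativity of h dissolves the nesting; only the x-input order survives.
h(x6, x1) reduces to x6 ⋆ x1
h(x4, h(x6, x1)) reduces to x4 ⋆ x6 ⋆ x1
h(x3, h(x4, h(x6, x1))) reduces to x3 ⋆ x4 ⋆ x6 ⋆ x1
h(x5, h(x3, h(x4, h(x6, x1)))) reduces to x5 ⋆ x3 ⋆ x4 ⋆ x6 ⋆ x1
h(x2, h(x5, h(x3, h(x4, h(x6, x1))))) reduces to x2 ⋆ x5 ⋆ x3 ⋆ x4 ⋆ x6 ⋆ x1


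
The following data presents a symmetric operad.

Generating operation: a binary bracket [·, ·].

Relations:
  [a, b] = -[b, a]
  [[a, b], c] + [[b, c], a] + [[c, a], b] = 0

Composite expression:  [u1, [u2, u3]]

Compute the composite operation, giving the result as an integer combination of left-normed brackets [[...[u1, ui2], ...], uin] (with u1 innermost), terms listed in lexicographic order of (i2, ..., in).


[[u1, u2], u3] - [[u1, u3], u2]

Skip Jacobi rewriting: expand, keep u1-initial words, read off terms.
Composite bracket: [u1, [u2, u3]]
Expanding via [a, b] = ab - ba: 4 signed words (2^2 = 4).
The u1-initial words carry the normal form:
  the word u1u2u3 carries sign +1 and contributes +[[u1, u2], u3]
  the word u1u3u2 carries sign -1 and contributes -[[u1, u3], u2]


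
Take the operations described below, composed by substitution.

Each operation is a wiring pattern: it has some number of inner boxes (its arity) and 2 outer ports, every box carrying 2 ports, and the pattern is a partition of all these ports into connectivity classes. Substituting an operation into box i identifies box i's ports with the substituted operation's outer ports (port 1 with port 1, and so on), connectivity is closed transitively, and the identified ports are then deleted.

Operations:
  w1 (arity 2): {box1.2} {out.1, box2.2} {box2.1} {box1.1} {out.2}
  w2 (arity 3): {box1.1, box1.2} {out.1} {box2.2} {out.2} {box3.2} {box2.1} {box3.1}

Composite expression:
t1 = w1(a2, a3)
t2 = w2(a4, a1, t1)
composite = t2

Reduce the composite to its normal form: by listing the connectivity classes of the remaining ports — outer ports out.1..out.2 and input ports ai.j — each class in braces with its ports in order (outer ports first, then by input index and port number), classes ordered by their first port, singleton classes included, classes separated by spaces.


{out.1} {out.2} {a1.1} {a1.2} {a2.1} {a2.2} {a3.1} {a3.2} {a4.1, a4.2}

Treat the ports identified at w2 as solder joints: merge, then drop.
composing w1 on (a2, a3), with out.j its own outer ports: {out.1, a3.2} {out.2} {a2.1} {a2.2} {a3.1}
composing w2 on (a4, a1, a2, a3), with out.j its own outer ports: {out.1} {out.2} {a1.1} {a1.2} {a2.1} {a2.2} {a3.1} {a3.2} {a4.1, a4.2}


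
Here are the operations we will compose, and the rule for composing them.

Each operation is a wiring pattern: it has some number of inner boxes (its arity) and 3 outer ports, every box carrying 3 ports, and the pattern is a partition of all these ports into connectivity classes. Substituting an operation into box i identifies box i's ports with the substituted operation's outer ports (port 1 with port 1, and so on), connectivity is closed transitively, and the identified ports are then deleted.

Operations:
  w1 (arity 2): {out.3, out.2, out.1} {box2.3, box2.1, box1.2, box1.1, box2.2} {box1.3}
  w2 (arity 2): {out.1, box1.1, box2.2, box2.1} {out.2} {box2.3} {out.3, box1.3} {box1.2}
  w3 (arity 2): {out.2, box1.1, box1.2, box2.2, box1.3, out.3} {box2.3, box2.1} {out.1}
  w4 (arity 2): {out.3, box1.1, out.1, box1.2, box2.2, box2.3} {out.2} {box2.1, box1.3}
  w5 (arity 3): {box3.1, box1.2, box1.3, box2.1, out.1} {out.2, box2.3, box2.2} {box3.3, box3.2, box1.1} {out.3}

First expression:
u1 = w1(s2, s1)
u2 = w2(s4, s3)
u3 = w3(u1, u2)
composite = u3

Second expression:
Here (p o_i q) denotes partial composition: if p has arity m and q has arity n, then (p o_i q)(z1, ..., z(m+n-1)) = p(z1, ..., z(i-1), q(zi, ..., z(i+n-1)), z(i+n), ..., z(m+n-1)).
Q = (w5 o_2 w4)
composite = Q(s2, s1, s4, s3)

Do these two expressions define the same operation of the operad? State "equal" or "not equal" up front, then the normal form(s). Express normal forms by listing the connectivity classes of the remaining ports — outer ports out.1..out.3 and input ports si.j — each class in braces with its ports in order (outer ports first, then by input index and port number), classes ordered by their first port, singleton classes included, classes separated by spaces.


not equal; first: {out.1} {out.2, out.3} {s1.1, s1.2, s1.3, s2.1, s2.2} {s2.3} {s3.1, s3.2, s4.1, s4.3} {s3.3} {s4.2}; second: {out.1, out.2, s1.1, s1.2, s2.2, s2.3, s3.1, s4.2, s4.3} {out.3} {s1.3, s4.1} {s2.1, s3.2, s3.3}

Reducing the first expression gives {out.1} {out.2, out.3} {s1.1, s1.2, s1.3, s2.1, s2.2} {s2.3} {s3.1, s3.2, s4.1, s4.3} {s3.3} {s4.2}
Reducing the second expression gives {out.1, out.2, s1.1, s1.2, s2.2, s2.3, s3.1, s4.2, s4.3} {out.3} {s1.3, s4.1} {s2.1, s3.2, s3.3}
The forms do not match — not equal.


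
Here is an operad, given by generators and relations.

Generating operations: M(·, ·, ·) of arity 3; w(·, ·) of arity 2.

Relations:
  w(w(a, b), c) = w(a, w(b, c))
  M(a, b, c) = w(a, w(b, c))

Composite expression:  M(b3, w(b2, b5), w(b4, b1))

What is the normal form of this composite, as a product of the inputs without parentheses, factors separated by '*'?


b3 * b2 * b5 * b4 * b1

Key point: M is associative — brackets drop, the b-order remains.
w(b2, b5) spells out as b2 * b5
w(b4, b1) spells out as b4 * b1
M(b3, w(b2, b5), w(b4, b1)) spells out as b3 * b2 * b5 * b4 * b1


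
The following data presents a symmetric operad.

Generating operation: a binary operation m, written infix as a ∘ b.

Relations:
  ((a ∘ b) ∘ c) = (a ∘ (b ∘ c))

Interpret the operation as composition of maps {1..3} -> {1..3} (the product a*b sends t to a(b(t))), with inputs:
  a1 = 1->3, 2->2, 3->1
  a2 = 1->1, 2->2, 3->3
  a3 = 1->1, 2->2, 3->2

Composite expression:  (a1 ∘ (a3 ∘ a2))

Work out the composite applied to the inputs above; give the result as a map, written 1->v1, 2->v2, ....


1->3, 2->2, 3->2

(a3 ∘ a2) = 1->1, 2->2, 3->2
(a1 ∘ (a3 ∘ a2)) = 1->3, 2->2, 3->2


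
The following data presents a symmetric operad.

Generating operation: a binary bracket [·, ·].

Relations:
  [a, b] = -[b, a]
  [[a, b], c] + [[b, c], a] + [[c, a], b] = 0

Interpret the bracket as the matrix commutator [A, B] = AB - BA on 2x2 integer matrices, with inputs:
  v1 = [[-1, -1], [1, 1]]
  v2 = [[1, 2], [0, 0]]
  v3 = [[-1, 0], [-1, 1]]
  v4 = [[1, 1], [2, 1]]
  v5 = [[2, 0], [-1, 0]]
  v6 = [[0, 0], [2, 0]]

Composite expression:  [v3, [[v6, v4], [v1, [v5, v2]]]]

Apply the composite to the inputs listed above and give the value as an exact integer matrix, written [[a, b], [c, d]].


[v6, v4] = [[-2, 0], [0, 2]]
[v5, v2] = [[2, 4], [-1, -2]]
[v1, [v5, v2]] = [[-3, -4], [2, 3]]
[[v6, v4], [v1, [v5, v2]]] = [[0, 16], [8, 0]]
[v3, [[v6, v4], [v1, [v5, v2]]]] = [[16, -32], [16, -16]]

[[16, -32], [16, -16]]


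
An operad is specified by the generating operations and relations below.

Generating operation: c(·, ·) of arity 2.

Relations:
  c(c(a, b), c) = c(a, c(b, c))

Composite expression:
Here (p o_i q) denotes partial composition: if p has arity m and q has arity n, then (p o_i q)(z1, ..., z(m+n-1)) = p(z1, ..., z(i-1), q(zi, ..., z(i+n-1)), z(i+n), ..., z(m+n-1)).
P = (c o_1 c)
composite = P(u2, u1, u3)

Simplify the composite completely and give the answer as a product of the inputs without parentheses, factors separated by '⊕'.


u2 ⊕ u1 ⊕ u3

Associativity of c dissolves the nesting; only the u-input order survives.
c(u2, u1) flattens to u2 ⊕ u1
c(c(u2, u1), u3) flattens to u2 ⊕ u1 ⊕ u3


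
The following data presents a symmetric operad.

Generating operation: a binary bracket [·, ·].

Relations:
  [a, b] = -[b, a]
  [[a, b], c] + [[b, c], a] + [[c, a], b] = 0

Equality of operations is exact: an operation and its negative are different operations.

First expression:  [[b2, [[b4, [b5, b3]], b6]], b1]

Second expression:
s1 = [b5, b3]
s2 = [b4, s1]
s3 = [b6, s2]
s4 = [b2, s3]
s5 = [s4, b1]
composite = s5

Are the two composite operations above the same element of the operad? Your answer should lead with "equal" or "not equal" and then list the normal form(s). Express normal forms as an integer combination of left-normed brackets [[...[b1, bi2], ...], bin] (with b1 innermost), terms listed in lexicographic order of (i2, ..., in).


not equal — first -[[[[[b1, b2], b3], b5], b4], b6] + [[[[[b1, b2], b4], b3], b5], b6] - [[[[[b1, b2], b4], b5], b3], b6] + [[[[[b1, b2], b5], b3], b4], b6] + [[[[[b1, b2], b6], b3], b5], b4] - [[[[[b1, b2], b6], b4], b3], b5] + [[[[[b1, b2], b6], b4], b5], b3] - [[[[[b1, b2], b6], b5], b3], b4] + [[[[[b1, b3], b5], b4], b6], b2] - [[[[[b1, b4], b3], b5], b6], b2] + [[[[[b1, b4], b5], b3], b6], b2] - [[[[[b1, b5], b3], b4], b6], b2] - [[[[[b1, b6], b3], b5], b4], b2] + [[[[[b1, b6], b4], b3], b5], b2] - [[[[[b1, b6], b4], b5], b3], b2] + [[[[[b1, b6], b5], b3], b4], b2], second [[[[[b1, b2], b3], b5], b4], b6] - [[[[[b1, b2], b4], b3], b5], b6] + [[[[[b1, b2], b4], b5], b3], b6] - [[[[[b1, b2], b5], b3], b4], b6] - [[[[[b1, b2], b6], b3], b5], b4] + [[[[[b1, b2], b6], b4], b3], b5] - [[[[[b1, b2], b6], b4], b5], b3] + [[[[[b1, b2], b6], b5], b3], b4] - [[[[[b1, b3], b5], b4], b6], b2] + [[[[[b1, b4], b3], b5], b6], b2] - [[[[[b1, b4], b5], b3], b6], b2] + [[[[[b1, b5], b3], b4], b6], b2] + [[[[[b1, b6], b3], b5], b4], b2] - [[[[[b1, b6], b4], b3], b5], b2] + [[[[[b1, b6], b4], b5], b3], b2] - [[[[[b1, b6], b5], b3], b4], b2]

The first expression reduces to -[[[[[b1, b2], b3], b5], b4], b6] + [[[[[b1, b2], b4], b3], b5], b6] - [[[[[b1, b2], b4], b5], b3], b6] + [[[[[b1, b2], b5], b3], b4], b6] + [[[[[b1, b2], b6], b3], b5], b4] - [[[[[b1, b2], b6], b4], b3], b5] + [[[[[b1, b2], b6], b4], b5], b3] - [[[[[b1, b2], b6], b5], b3], b4] + [[[[[b1, b3], b5], b4], b6], b2] - [[[[[b1, b4], b3], b5], b6], b2] + [[[[[b1, b4], b5], b3], b6], b2] - [[[[[b1, b5], b3], b4], b6], b2] - [[[[[b1, b6], b3], b5], b4], b2] + [[[[[b1, b6], b4], b3], b5], b2] - [[[[[b1, b6], b4], b5], b3], b2] + [[[[[b1, b6], b5], b3], b4], b2]
The second expression reduces to [[[[[b1, b2], b3], b5], b4], b6] - [[[[[b1, b2], b4], b3], b5], b6] + [[[[[b1, b2], b4], b5], b3], b6] - [[[[[b1, b2], b5], b3], b4], b6] - [[[[[b1, b2], b6], b3], b5], b4] + [[[[[b1, b2], b6], b4], b3], b5] - [[[[[b1, b2], b6], b4], b5], b3] + [[[[[b1, b2], b6], b5], b3], b4] - [[[[[b1, b3], b5], b4], b6], b2] + [[[[[b1, b4], b3], b5], b6], b2] - [[[[[b1, b4], b5], b3], b6], b2] + [[[[[b1, b5], b3], b4], b6], b2] + [[[[[b1, b6], b3], b5], b4], b2] - [[[[[b1, b6], b4], b3], b5], b2] + [[[[[b1, b6], b4], b5], b3], b2] - [[[[[b1, b6], b5], b3], b4], b2]
Different reductions; not equal.


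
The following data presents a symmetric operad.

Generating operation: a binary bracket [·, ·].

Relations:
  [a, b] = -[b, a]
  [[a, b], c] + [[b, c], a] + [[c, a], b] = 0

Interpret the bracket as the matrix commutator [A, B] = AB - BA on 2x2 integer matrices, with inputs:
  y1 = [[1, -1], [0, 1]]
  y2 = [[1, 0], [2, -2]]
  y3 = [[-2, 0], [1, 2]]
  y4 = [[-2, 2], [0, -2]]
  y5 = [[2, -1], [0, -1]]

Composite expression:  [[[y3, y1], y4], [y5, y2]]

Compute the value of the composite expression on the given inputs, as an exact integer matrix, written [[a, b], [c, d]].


[y3, y1] = [[1, 4], [0, -1]]
[[y3, y1], y4] = [[0, 4], [0, 0]]
[y5, y2] = [[-2, 3], [-6, 2]]
[[[y3, y1], y4], [y5, y2]] = [[-24, 16], [0, 24]]

[[-24, 16], [0, 24]]


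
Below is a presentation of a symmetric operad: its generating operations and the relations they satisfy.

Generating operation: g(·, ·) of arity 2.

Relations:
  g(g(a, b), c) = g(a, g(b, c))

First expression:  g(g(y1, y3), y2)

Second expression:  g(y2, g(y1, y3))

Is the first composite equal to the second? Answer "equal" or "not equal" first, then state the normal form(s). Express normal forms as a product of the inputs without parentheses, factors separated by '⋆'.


not equal; the first gives y1 ⋆ y3 ⋆ y2 and the second y2 ⋆ y1 ⋆ y3

The first expression reduces to y1 ⋆ y3 ⋆ y2
The second expression reduces to y2 ⋆ y1 ⋆ y3
The forms do not match — not equal.


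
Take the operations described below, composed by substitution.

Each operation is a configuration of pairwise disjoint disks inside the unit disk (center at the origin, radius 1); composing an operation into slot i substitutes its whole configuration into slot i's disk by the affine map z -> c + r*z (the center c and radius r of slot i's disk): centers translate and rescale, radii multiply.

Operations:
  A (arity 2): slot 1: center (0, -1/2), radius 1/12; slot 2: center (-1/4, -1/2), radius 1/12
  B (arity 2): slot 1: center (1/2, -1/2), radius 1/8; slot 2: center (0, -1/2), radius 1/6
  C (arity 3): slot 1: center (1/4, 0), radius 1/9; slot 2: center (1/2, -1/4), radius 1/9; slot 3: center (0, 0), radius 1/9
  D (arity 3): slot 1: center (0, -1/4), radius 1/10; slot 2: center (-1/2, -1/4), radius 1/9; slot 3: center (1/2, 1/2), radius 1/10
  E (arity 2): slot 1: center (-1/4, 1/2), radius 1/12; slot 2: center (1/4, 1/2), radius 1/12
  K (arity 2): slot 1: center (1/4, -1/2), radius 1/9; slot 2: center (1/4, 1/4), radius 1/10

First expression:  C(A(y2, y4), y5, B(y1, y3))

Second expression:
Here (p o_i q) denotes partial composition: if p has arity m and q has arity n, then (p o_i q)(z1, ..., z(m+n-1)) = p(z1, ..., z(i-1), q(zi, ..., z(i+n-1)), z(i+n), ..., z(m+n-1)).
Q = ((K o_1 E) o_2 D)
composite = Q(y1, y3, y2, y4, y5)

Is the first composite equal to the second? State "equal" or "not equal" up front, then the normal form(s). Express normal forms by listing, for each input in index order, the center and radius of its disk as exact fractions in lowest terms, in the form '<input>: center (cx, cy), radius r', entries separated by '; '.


not equal; first: y1: center (1/18, -1/18), radius 1/72; y2: center (1/4, -1/18), radius 1/108; y3: center (0, -1/18), radius 1/54; y4: center (2/9, -1/18), radius 1/108; y5: center (1/2, -1/4), radius 1/9; second: y1: center (2/9, -4/9), radius 1/108; y2: center (59/216, -193/432), radius 1/972; y3: center (5/18, -193/432), radius 1/1080; y4: center (61/216, -95/216), radius 1/1080; y5: center (1/4, 1/4), radius 1/10

The first expression reduces to y1: center (1/18, -1/18), radius 1/72; y2: center (1/4, -1/18), radius 1/108; y3: center (0, -1/18), radius 1/54; y4: center (2/9, -1/18), radius 1/108; y5: center (1/2, -1/4), radius 1/9
The second expression reduces to y1: center (2/9, -4/9), radius 1/108; y2: center (59/216, -193/432), radius 1/972; y3: center (5/18, -193/432), radius 1/1080; y4: center (61/216, -95/216), radius 1/1080; y5: center (1/4, 1/4), radius 1/10
They disagree, so not equal.


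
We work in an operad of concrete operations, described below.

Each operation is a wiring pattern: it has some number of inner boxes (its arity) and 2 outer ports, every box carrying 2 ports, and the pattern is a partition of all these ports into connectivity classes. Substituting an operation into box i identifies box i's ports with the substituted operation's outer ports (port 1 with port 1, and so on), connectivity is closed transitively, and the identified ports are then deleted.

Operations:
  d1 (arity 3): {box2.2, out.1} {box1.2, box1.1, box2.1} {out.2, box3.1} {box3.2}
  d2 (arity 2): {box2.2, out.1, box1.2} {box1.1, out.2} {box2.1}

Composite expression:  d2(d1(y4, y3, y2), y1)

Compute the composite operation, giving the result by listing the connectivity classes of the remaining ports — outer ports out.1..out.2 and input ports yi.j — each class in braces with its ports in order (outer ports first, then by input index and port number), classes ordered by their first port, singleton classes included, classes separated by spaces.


{out.1, y1.2, y2.1} {out.2, y3.2} {y1.1} {y2.2} {y3.1, y4.1, y4.2}

Reachability decides: close wires over d2-identified ports.
d1 over (y4, y3, y2) gives {out.1, y3.2} {out.2, y2.1} {y2.2} {y3.1, y4.1, y4.2}, out.j being that stage's outer ports
d2 over (y4, y3, y2, y1) gives {out.1, y1.2, y2.1} {out.2, y3.2} {y1.1} {y2.2} {y3.1, y4.1, y4.2}, out.j being that stage's outer ports


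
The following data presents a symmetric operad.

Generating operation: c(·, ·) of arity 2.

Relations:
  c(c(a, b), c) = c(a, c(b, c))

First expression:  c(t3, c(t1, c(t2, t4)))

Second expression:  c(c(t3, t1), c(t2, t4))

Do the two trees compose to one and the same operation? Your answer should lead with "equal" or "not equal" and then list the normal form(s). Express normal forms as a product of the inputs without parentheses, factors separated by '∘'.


The first expression reduces to t3 ∘ t1 ∘ t2 ∘ t4
The second expression reduces to t3 ∘ t1 ∘ t2 ∘ t4
The normal forms match — equal.

equal: each reduces to t3 ∘ t1 ∘ t2 ∘ t4


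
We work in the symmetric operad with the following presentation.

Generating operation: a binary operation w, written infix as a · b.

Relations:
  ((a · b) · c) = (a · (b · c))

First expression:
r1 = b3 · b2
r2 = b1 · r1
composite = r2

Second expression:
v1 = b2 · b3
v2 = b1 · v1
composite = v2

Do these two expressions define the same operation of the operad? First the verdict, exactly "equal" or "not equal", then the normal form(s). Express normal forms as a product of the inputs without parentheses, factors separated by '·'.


not equal: they reduce to b1 · b3 · b2 and b1 · b2 · b3

In normal form, the first expression is b1 · b3 · b2
In normal form, the second expression is b1 · b2 · b3
They disagree, so not equal.


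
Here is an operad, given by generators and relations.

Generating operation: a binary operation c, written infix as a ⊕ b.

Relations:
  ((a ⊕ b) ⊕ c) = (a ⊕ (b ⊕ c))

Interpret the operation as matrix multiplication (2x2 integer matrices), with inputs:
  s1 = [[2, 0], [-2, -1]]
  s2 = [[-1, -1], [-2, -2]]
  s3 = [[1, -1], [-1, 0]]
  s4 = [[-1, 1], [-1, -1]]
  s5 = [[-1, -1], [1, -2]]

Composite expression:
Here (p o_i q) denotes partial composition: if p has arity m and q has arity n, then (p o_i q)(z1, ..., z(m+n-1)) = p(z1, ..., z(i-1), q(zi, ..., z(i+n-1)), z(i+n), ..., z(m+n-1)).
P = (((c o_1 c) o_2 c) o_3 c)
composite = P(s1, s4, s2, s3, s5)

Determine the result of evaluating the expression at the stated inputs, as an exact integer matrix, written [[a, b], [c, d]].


[[2, -4], [1, -2]]

(s2 ⊕ s3) = [[0, 1], [0, 2]]
(s4 ⊕ (s2 ⊕ s3)) = [[0, 1], [0, -3]]
(s1 ⊕ (s4 ⊕ (s2 ⊕ s3))) = [[0, 2], [0, 1]]
((s1 ⊕ (s4 ⊕ (s2 ⊕ s3))) ⊕ s5) = [[2, -4], [1, -2]]


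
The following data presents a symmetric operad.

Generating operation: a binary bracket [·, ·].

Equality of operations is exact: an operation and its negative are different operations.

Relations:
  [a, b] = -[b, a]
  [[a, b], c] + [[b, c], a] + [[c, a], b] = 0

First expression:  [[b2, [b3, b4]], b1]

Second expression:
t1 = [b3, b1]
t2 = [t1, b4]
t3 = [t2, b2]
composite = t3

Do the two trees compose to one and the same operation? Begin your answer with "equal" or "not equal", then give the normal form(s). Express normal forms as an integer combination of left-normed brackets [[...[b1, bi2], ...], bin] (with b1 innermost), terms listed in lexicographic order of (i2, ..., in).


The first expression, normalized: -[[[b1, b2], b3], b4] + [[[b1, b2], b4], b3] + [[[b1, b3], b4], b2] - [[[b1, b4], b3], b2]
The second expression, normalized: -[[[b1, b3], b4], b2]
They disagree, so not equal.

not equal; first: -[[[b1, b2], b3], b4] + [[[b1, b2], b4], b3] + [[[b1, b3], b4], b2] - [[[b1, b4], b3], b2]; second: -[[[b1, b3], b4], b2]
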